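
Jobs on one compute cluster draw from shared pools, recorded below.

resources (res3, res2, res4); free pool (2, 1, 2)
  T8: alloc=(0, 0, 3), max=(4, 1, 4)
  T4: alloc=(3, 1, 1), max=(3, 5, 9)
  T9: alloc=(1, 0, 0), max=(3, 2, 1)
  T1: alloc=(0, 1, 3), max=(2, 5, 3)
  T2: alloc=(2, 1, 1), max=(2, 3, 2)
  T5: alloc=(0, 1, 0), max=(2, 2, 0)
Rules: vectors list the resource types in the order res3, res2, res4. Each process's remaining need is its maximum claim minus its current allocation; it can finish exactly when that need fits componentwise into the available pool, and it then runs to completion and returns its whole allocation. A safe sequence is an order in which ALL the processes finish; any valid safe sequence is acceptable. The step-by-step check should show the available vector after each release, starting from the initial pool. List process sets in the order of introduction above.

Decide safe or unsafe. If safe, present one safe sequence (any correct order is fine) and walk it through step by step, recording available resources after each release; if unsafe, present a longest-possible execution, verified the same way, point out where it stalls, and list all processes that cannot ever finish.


UNSAFE.
Key observation: res2 is the bottleneck — with T5, T2, T8, T9 done the pool holds (5, 3, 6), short of every remaining need.
A maximal execution: T5, T2, T8, T9 — then nothing else fits. Check, step by step:
  pool = (2, 1, 2)
  run T5 (needs (2, 1, 0), free (2, 1, 2)); after release of (0, 1, 0) the pool is (2, 2, 2)
  run T2 (needs (0, 2, 1), free (2, 2, 2)); after release of (2, 1, 1) the pool is (4, 3, 3)
  run T8 (needs (4, 1, 1), free (4, 3, 3)); after release of (0, 0, 3) the pool is (4, 3, 6)
  run T9 (needs (2, 2, 1), free (4, 3, 6)); after release of (1, 0, 0) the pool is (5, 3, 6)
  T4 still needs (0, 4, 8) but only (5, 3, 6) is free — short on res2 and res4
  T1 still needs (2, 4, 0) but only (5, 3, 6) is free — short on res2
Never able to finish: T4 and T1.


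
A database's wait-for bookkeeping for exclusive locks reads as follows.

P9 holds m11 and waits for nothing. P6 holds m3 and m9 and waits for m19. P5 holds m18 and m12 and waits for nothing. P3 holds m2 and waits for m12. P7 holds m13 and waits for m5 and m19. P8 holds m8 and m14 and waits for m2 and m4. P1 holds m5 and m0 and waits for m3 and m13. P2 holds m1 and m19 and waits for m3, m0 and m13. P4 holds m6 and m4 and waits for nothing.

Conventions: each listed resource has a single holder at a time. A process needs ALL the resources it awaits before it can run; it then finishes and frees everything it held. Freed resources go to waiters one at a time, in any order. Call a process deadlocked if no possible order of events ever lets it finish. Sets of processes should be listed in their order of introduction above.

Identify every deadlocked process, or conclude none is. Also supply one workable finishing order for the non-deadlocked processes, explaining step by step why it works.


Deadlocked: P6, P7, P1 and P2.
Key observation: the cycle P6 -> P2 -> P6 can never break — each member waits on the next; P7 and P1 are caught in further circular waits.
A valid finishing order for the others: P5, P3, P4, P9, P8.
Walking it through:
  P5 waits on nothing -> runs at once and releases m18 and m12
  run P3 (all its waits — m12 — are resolved); releases m2
  P4 waits on nothing -> runs at once and releases m6 and m4
  P9 waits on nothing -> runs at once and releases m11
  run P8 (all its waits — m2 and m4 — are resolved); releases m8 and m14


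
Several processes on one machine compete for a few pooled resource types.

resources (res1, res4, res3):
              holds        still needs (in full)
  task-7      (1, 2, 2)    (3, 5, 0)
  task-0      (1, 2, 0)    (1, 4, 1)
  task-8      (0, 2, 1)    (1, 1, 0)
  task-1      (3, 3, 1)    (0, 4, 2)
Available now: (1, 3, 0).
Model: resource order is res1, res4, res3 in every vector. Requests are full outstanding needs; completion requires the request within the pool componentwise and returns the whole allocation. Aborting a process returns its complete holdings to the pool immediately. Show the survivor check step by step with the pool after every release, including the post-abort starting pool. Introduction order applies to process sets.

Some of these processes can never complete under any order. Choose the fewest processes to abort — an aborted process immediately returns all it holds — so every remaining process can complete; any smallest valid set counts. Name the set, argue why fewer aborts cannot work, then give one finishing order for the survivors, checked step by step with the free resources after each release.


Abort task-7.
Key observation: aborting task-7 returns (1, 2, 2), and task-1 — hopeless before — runs at step 3 with the returned capacity in the pool.
Why nothing smaller works: aborting no one leaves the state deadlocked as given.
The survivors complete as task-0, task-8, task-1. Step-by-step check (starting from the post-abort pool):
  pool = (2, 5, 2)
  task-0 needs (1, 4, 1) <= (2, 5, 2) -> finishes; pool += (1, 2, 0) = (3, 7, 2)
  task-8 needs (1, 1, 0) <= (3, 7, 2) -> finishes; pool += (0, 2, 1) = (3, 9, 3)
  task-1 needs (0, 4, 2) <= (3, 9, 3) -> finishes; pool += (3, 3, 1) = (6, 12, 4)


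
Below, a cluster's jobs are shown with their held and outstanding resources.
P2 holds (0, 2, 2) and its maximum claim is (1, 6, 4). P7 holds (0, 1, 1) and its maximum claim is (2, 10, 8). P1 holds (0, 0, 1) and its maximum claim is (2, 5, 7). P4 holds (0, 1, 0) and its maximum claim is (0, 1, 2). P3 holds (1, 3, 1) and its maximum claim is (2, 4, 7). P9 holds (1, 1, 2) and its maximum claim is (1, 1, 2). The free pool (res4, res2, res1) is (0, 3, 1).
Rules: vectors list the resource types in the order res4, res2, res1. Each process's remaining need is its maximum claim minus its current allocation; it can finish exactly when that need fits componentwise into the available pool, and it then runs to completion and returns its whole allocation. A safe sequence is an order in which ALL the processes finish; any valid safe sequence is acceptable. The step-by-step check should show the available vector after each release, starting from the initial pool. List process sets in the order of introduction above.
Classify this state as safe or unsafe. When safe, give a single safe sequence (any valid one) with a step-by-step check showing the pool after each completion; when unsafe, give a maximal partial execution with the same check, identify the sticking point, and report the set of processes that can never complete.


UNSAFE.
Key observation: the wall is res1: completing P9, P4, P2 brings the pool only to (1, 7, 5), and all the rest need more.
A maximal execution: P9, P4, P2 — then nothing else fits. Verifying each step:
  pool = (0, 3, 1)
  P9 needs (0, 0, 0) <= (0, 3, 1) -> finishes; pool += (1, 1, 2) = (1, 4, 3)
  P4 needs (0, 0, 2) <= (1, 4, 3) -> finishes; pool += (0, 1, 0) = (1, 5, 3)
  P2 needs (1, 4, 2) <= (1, 5, 3) -> finishes; pool += (0, 2, 2) = (1, 7, 5)
  P7 cannot run: need (2, 9, 7) vs free (1, 7, 5) (insufficient res4, res2 and res1)
  P1 cannot run: need (2, 5, 6) vs free (1, 7, 5) (insufficient res4 and res1)
  P3 cannot run: need (1, 1, 6) vs free (1, 7, 5) (insufficient res1)
Processes that can never finish: P7, P1 and P3.


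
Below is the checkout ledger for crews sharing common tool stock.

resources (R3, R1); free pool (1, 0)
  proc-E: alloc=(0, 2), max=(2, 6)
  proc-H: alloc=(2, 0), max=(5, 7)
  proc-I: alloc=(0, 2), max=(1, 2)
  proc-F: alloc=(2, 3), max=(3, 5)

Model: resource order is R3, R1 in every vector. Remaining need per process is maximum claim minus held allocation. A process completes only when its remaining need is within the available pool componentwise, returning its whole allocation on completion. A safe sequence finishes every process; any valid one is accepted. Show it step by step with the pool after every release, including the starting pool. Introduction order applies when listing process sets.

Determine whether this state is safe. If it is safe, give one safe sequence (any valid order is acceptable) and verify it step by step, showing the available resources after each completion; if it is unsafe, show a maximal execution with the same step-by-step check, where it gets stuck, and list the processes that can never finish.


SAFE, for example via the order proc-I, proc-F, proc-E, proc-H.
Key observation: the first exact fit in this order is proc-I — it needs (1, 0) with (1, 0) free, meeting a requested resource to the last unit.
Walking it through:
  pool = (1, 0)
  run proc-I (needs (1, 0), free (1, 0)); after release of (0, 2) the pool is (1, 2)
  run proc-F (needs (1, 2), free (1, 2)); after release of (2, 3) the pool is (3, 5)
  run proc-E (needs (2, 4), free (3, 5)); after release of (0, 2) the pool is (3, 7)
  run proc-H (needs (3, 7), free (3, 7)); after release of (2, 0) the pool is (5, 7)


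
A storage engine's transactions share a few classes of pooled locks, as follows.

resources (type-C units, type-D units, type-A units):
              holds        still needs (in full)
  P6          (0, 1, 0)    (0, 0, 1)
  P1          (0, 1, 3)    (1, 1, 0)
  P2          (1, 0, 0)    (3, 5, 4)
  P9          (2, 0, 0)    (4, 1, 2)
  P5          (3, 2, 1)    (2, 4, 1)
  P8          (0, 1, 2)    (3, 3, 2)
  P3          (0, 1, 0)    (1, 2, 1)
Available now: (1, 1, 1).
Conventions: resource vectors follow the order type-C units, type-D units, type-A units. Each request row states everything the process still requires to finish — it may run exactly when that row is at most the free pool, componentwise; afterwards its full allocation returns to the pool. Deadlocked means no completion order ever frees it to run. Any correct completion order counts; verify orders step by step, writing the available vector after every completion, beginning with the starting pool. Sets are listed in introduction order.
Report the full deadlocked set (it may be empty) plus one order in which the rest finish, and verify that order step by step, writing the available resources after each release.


The deadlocked set is P2, P9, P5 and P8.
Key observation: the wall is type-C units: completing P1, P6, P3 brings the pool only to (1, 4, 4), and all the rest need more.
A valid finishing order for the others: P1, P6, P3. Walking it through:
  pool = (1, 1, 1)
  run P1 (needs (1, 1, 0), free (1, 1, 1)); after release of (0, 1, 3) the pool is (1, 2, 4)
  run P6 (needs (0, 0, 1), free (1, 2, 4)); after release of (0, 1, 0) the pool is (1, 3, 4)
  run P3 (needs (1, 2, 1), free (1, 3, 4)); after release of (0, 1, 0) the pool is (1, 4, 4)
The stuck group stays short no matter what:
  P2 cannot run: need (3, 5, 4) vs free (1, 4, 4) (insufficient type-C units and type-D units)
  P9 cannot run: need (4, 1, 2) vs free (1, 4, 4) (insufficient type-C units)
  P5 cannot run: need (2, 4, 1) vs free (1, 4, 4) (insufficient type-C units)
  P8 cannot run: need (3, 3, 2) vs free (1, 4, 4) (insufficient type-C units)


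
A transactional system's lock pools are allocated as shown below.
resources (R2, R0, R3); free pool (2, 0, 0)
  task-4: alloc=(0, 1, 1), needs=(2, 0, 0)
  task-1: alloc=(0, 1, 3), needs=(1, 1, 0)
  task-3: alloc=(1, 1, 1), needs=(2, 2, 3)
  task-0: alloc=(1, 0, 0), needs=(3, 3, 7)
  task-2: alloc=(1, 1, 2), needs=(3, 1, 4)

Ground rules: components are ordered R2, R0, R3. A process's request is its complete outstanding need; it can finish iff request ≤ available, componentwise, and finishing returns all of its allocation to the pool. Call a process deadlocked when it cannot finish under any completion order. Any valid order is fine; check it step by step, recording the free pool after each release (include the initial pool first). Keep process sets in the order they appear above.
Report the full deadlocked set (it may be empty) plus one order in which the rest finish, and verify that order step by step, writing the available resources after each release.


No process is deadlocked.
Key observation: no deadlock: task-4 fits now, and the freed resources carry the rest through.
The rest can finish in the order task-4, task-1, task-3, task-2, task-0. Verifying each step:
  pool = (2, 0, 0)
  run task-4 (needs (2, 0, 0), free (2, 0, 0)); after release of (0, 1, 1) the pool is (2, 1, 1)
  run task-1 (needs (1, 1, 0), free (2, 1, 1)); after release of (0, 1, 3) the pool is (2, 2, 4)
  run task-3 (needs (2, 2, 3), free (2, 2, 4)); after release of (1, 1, 1) the pool is (3, 3, 5)
  run task-2 (needs (3, 1, 4), free (3, 3, 5)); after release of (1, 1, 2) the pool is (4, 4, 7)
  run task-0 (needs (3, 3, 7), free (4, 4, 7)); after release of (1, 0, 0) the pool is (5, 4, 7)


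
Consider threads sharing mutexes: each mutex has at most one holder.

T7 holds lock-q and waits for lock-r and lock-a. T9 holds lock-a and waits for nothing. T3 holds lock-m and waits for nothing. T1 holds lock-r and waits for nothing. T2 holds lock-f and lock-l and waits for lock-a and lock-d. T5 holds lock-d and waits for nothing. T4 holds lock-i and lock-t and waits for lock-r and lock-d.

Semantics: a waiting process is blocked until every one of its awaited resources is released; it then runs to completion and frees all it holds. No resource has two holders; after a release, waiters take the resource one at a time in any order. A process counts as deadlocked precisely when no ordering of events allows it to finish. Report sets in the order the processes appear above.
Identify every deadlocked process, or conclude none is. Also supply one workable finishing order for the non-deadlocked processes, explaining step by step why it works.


No process is deadlocked.
Key observation: no waiting chain loops back on itself — every chain ends at a process that waits on nothing, so everyone eventually runs.
The rest can finish in the order T3, T1, T9, T5, T4, T7, T2.
Step-by-step check:
  run T3 (it waits on nothing); releases lock-m
  run T1 (it waits on nothing); releases lock-r
  run T9 (it waits on nothing); releases lock-a
  run T5 (it waits on nothing); releases lock-d
  T4: everything it awaited (lock-r and lock-d) is free; runs, freeing lock-i and lock-t
  T7: everything it awaited (lock-r and lock-a) is free; runs, freeing lock-q
  T2: everything it awaited (lock-a and lock-d) is free; runs, freeing lock-f and lock-l


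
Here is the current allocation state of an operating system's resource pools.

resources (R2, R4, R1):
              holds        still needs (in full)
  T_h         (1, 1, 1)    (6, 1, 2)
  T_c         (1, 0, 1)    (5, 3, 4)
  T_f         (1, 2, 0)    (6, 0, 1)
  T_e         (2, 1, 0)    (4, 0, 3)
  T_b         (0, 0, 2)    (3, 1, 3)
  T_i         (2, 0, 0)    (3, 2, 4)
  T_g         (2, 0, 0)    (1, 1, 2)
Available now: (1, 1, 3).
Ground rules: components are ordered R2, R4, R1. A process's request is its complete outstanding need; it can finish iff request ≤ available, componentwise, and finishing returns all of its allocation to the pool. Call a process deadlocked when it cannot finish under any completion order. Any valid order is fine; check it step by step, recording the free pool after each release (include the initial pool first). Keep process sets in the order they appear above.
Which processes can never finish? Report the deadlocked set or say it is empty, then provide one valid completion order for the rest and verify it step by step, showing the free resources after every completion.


Deadlocked: T_h, T_c, T_f, T_e and T_i.
Key observation: after T_g, T_b the pool peaks at (3, 1, 5), and each blocked process is short somewhere: T_h on R2; T_c on R2, R4; T_f on R2; T_e on R2; T_i on R4.
One completion order for the rest: T_g, T_b. Check, step by step:
  pool = (1, 1, 3)
  T_g: need (1, 1, 2) fits (1, 1, 3); releases (2, 0, 0), pool now (3, 1, 3)
  T_b: need (3, 1, 3) fits (3, 1, 3); releases (0, 0, 2), pool now (3, 1, 5)
The stuck group stays short no matter what:
  T_h still needs (6, 1, 2) but only (3, 1, 5) is free — short on R2
  T_c still needs (5, 3, 4) but only (3, 1, 5) is free — short on R2 and R4
  T_f still needs (6, 0, 1) but only (3, 1, 5) is free — short on R2
  T_e still needs (4, 0, 3) but only (3, 1, 5) is free — short on R2
  T_i still needs (3, 2, 4) but only (3, 1, 5) is free — short on R4


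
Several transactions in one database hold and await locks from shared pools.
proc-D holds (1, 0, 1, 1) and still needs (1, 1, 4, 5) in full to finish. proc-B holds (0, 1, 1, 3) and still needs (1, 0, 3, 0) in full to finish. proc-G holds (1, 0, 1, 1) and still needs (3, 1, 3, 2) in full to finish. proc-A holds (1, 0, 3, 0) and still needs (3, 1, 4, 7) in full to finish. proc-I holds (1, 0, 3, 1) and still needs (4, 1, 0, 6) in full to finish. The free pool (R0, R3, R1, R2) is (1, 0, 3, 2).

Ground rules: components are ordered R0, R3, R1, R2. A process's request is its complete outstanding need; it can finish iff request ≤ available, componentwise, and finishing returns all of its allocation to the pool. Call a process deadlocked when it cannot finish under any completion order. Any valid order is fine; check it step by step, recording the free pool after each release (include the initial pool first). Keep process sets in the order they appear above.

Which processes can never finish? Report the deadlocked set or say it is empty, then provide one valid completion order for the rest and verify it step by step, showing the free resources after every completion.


The deadlocked set is proc-G, proc-A and proc-I.
Key observation: no order helps: past proc-B, proc-D, the free pool tops out at (2, 1, 5, 6), below what each blocked process needs in R0.
One completion order for the rest: proc-B, proc-D. Check, step by step:
  pool = (1, 0, 3, 2)
  proc-B needs (1, 0, 3, 0) <= (1, 0, 3, 2) -> finishes; pool += (0, 1, 1, 3) = (1, 1, 4, 5)
  proc-D needs (1, 1, 4, 5) <= (1, 1, 4, 5) -> finishes; pool += (1, 0, 1, 1) = (2, 1, 5, 6)
The blocked processes can never fit:
  blocked: proc-G wants (3, 1, 3, 2), pool (2, 1, 5, 6) — not enough R0
  blocked: proc-A wants (3, 1, 4, 7), pool (2, 1, 5, 6) — not enough R0 and R2
  blocked: proc-I wants (4, 1, 0, 6), pool (2, 1, 5, 6) — not enough R0


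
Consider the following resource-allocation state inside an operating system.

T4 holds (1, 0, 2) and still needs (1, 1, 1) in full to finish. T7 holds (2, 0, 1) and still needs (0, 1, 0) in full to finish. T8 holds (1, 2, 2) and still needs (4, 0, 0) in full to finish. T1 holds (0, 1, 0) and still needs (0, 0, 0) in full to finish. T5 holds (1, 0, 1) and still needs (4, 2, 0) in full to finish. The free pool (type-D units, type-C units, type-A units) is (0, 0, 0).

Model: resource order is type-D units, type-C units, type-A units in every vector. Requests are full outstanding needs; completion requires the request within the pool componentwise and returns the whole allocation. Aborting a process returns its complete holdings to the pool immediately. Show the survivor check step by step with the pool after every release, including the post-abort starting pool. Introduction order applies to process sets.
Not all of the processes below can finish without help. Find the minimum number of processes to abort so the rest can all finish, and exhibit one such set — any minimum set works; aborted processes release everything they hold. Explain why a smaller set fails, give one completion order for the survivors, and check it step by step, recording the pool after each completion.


The answer: abort T8.
Key observation: T5 could never have finished before the abort; with (1, 2, 2) returned by T8, it fits at step 4.
Why nothing smaller works: aborting no one leaves the state deadlocked as given.
Survivors finish in the order: T7, T1, T4, T5. Verifying each step (pool after the aborts first):
  pool = (1, 2, 2)
  T7 needs (0, 1, 0) <= (1, 2, 2) -> finishes; pool += (2, 0, 1) = (3, 2, 3)
  T1 needs (0, 0, 0) <= (3, 2, 3) -> finishes; pool += (0, 1, 0) = (3, 3, 3)
  T4 needs (1, 1, 1) <= (3, 3, 3) -> finishes; pool += (1, 0, 2) = (4, 3, 5)
  T5 needs (4, 2, 0) <= (4, 3, 5) -> finishes; pool += (1, 0, 1) = (5, 3, 6)


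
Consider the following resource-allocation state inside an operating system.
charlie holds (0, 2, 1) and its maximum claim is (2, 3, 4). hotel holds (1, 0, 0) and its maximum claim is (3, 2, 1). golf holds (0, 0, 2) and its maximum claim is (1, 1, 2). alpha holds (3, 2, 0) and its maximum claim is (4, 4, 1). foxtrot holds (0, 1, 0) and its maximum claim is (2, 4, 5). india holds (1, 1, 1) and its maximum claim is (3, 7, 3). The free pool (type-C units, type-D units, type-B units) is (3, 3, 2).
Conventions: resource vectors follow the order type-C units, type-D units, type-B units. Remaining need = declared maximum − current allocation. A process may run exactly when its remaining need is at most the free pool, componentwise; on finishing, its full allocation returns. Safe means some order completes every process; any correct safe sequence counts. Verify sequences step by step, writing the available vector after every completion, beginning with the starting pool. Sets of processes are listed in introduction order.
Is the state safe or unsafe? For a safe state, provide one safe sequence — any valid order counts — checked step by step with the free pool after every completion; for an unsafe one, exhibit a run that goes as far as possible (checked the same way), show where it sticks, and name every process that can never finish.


SAFE. One safe sequence: alpha, hotel, golf, charlie, india, foxtrot.
Key observation: the order never hits an exact fit; alpha is the first step at the minimum slack of 1 on its requested resources ((1, 2, 1), (3, 3, 2) free).
Check, step by step:
  pool = (3, 3, 2)
  alpha: need (1, 2, 1) fits (3, 3, 2); releases (3, 2, 0), pool now (6, 5, 2)
  hotel: need (2, 2, 1) fits (6, 5, 2); releases (1, 0, 0), pool now (7, 5, 2)
  golf: need (1, 1, 0) fits (7, 5, 2); releases (0, 0, 2), pool now (7, 5, 4)
  charlie: need (2, 1, 3) fits (7, 5, 4); releases (0, 2, 1), pool now (7, 7, 5)
  india: need (2, 6, 2) fits (7, 7, 5); releases (1, 1, 1), pool now (8, 8, 6)
  foxtrot: need (2, 3, 5) fits (8, 8, 6); releases (0, 1, 0), pool now (8, 9, 6)


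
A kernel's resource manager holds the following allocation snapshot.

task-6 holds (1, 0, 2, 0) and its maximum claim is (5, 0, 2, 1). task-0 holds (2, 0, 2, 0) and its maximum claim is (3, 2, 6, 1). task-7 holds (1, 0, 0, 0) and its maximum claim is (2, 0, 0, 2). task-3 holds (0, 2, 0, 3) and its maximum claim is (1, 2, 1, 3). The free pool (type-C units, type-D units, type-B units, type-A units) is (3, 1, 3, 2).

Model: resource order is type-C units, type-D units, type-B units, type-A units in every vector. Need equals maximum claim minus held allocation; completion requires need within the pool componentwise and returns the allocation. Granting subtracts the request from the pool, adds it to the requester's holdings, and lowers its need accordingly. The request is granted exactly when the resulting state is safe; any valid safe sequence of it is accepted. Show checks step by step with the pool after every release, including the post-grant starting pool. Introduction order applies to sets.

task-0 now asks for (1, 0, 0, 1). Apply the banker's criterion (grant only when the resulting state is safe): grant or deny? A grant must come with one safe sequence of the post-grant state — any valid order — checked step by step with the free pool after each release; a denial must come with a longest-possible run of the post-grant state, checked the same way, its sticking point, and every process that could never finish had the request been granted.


DENY — the pretend-granted state is unsafe.
Key observation: after task-3, task-7 the pool peaks at (3, 3, 3, 4), and each blocked process is short somewhere: task-6 on type-C units; task-0 on type-B units.
After a pretend grant, a maximal execution: task-3, task-7 — then nothing else fits. Step-by-step check:
  pool = (2, 1, 3, 1)
  run task-3 (needs (1, 0, 1, 0), free (2, 1, 3, 1)); after release of (0, 2, 0, 3) the pool is (2, 3, 3, 4)
  run task-7 (needs (1, 0, 0, 2), free (2, 3, 3, 4)); after release of (1, 0, 0, 0) the pool is (3, 3, 3, 4)
  task-6 still needs (4, 0, 0, 1) but only (3, 3, 3, 4) is free — short on type-C units
  task-0 still needs (0, 2, 4, 0) but only (3, 3, 3, 4) is free — short on type-B units
Post-grant, the permanently blocked set is task-6 and task-0.


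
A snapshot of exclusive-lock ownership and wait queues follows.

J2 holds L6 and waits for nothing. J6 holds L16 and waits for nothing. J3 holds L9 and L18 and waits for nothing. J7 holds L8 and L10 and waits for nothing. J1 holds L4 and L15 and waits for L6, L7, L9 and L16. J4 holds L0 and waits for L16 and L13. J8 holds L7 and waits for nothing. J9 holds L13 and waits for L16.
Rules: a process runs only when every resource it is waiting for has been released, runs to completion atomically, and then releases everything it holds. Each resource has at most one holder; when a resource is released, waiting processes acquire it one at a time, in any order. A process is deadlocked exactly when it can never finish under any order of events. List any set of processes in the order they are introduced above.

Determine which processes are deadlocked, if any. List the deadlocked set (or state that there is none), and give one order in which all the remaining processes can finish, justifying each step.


The deadlocked set is empty.
Key observation: although several processes wait, no cycle exists — each chain bottoms out at a free runner.
The rest can finish in the order J6, J2, J9, J8, J3, J7, J4, J1.
Check, step by step:
  J6: no waits; runs immediately, freeing L16
  J2: no waits; runs immediately, freeing L6
  J9 waits on L16 — all released -> runs and releases L13
  J8: no waits; runs immediately, freeing L7
  J3: no waits; runs immediately, freeing L9 and L18
  J7: no waits; runs immediately, freeing L8 and L10
  J4 waits on L16 and L13 — all released -> runs and releases L0
  J1 waits on L6, L7, L9 and L16 — all released -> runs and releases L4 and L15


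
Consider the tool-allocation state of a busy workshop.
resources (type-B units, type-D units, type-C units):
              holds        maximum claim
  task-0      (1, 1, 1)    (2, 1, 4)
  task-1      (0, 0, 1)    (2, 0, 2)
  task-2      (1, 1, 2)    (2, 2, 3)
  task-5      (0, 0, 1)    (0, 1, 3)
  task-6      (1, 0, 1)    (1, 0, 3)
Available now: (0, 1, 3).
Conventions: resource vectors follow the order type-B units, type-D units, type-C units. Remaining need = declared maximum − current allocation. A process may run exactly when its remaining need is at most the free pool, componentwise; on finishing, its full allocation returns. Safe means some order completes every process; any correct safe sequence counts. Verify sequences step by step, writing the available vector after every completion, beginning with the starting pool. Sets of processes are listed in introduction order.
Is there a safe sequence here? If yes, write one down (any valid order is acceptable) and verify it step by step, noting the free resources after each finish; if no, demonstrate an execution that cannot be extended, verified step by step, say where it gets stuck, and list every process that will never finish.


The state is SAFE; one workable sequence: task-6, task-2, task-0, task-5, task-1.
Key observation: at task-2 the run first touches a limit — (1, 1, 1) against (1, 1, 4), exact on a resource it actually requests.
Step-by-step check:
  pool = (0, 1, 3)
  task-6 needs (0, 0, 2) <= (0, 1, 3) -> finishes; pool += (1, 0, 1) = (1, 1, 4)
  task-2 needs (1, 1, 1) <= (1, 1, 4) -> finishes; pool += (1, 1, 2) = (2, 2, 6)
  task-0 needs (1, 0, 3) <= (2, 2, 6) -> finishes; pool += (1, 1, 1) = (3, 3, 7)
  task-5 needs (0, 1, 2) <= (3, 3, 7) -> finishes; pool += (0, 0, 1) = (3, 3, 8)
  task-1 needs (2, 0, 1) <= (3, 3, 8) -> finishes; pool += (0, 0, 1) = (3, 3, 9)


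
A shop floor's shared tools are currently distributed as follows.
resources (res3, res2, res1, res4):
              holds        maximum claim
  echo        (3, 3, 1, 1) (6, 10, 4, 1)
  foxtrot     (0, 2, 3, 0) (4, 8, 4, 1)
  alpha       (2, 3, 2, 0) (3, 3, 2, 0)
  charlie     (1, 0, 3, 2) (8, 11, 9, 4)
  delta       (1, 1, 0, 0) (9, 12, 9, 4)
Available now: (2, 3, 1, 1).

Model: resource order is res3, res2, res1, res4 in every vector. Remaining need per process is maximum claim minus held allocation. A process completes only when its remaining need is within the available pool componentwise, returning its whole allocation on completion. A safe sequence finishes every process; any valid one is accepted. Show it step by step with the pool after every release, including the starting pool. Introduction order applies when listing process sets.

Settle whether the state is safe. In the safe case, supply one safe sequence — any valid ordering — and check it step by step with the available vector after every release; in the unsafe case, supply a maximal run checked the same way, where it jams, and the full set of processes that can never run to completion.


SAFE. One safe sequence: alpha, foxtrot, echo, charlie, delta.
Key observation: foxtrot marks the first exact bind of the order: its need (4, 6, 1, 1) fits the free (4, 6, 3, 1) with zero slack on a requested resource.
Verifying each step:
  pool = (2, 3, 1, 1)
  run alpha (needs (1, 0, 0, 0), free (2, 3, 1, 1)); after release of (2, 3, 2, 0) the pool is (4, 6, 3, 1)
  run foxtrot (needs (4, 6, 1, 1), free (4, 6, 3, 1)); after release of (0, 2, 3, 0) the pool is (4, 8, 6, 1)
  run echo (needs (3, 7, 3, 0), free (4, 8, 6, 1)); after release of (3, 3, 1, 1) the pool is (7, 11, 7, 2)
  run charlie (needs (7, 11, 6, 2), free (7, 11, 7, 2)); after release of (1, 0, 3, 2) the pool is (8, 11, 10, 4)
  run delta (needs (8, 11, 9, 4), free (8, 11, 10, 4)); after release of (1, 1, 0, 0) the pool is (9, 12, 10, 4)


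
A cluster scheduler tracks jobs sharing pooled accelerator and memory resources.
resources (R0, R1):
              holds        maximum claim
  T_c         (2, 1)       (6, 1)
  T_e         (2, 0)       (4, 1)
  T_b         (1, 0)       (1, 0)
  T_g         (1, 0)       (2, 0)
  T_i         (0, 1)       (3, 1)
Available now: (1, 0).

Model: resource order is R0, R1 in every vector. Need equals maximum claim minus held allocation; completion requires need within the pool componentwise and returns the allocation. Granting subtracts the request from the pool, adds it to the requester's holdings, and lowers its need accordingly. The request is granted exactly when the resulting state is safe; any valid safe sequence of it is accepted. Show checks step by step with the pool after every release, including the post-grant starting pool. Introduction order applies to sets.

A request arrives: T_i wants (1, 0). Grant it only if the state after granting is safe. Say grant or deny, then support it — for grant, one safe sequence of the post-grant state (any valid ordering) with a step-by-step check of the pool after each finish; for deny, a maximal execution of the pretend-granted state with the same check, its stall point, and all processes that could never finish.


GRANT. The post-grant state is safe; one safe sequence: T_b, T_g, T_i, T_e, T_c.
Key observation: after the grant the pool drops to (0, 0), which still lets T_b finish first and unwind the rest.
Check on the post-grant state, step by step:
  pool = (0, 0)
  run T_b (needs (0, 0), free (0, 0)); after release of (1, 0) the pool is (1, 0)
  run T_g (needs (1, 0), free (1, 0)); after release of (1, 0) the pool is (2, 0)
  run T_i (needs (2, 0), free (2, 0)); after release of (1, 1) the pool is (3, 1)
  run T_e (needs (2, 1), free (3, 1)); after release of (2, 0) the pool is (5, 1)
  run T_c (needs (4, 0), free (5, 1)); after release of (2, 1) the pool is (7, 2)


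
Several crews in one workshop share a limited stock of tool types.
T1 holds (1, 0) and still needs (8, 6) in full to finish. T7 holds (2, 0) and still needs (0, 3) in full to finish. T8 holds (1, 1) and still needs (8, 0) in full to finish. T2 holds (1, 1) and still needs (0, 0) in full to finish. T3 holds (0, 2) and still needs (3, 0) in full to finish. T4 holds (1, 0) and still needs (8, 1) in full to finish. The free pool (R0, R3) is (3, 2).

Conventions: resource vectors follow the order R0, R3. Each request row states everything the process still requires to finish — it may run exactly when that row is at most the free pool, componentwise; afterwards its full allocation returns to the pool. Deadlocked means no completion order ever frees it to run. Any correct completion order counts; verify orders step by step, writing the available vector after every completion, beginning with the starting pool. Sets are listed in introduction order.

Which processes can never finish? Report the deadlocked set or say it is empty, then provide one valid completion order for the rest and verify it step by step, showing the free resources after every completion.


Deadlocked: T1, T8 and T4.
Key observation: the wall is R0: completing T2, T7, T3 brings the pool only to (6, 5), and all the rest need more.
One completion order for the rest: T2, T7, T3. Verifying each step:
  pool = (3, 2)
  T2 needs (0, 0) <= (3, 2) -> finishes; pool += (1, 1) = (4, 3)
  T7 needs (0, 3) <= (4, 3) -> finishes; pool += (2, 0) = (6, 3)
  T3 needs (3, 0) <= (6, 3) -> finishes; pool += (0, 2) = (6, 5)
The stuck group stays short no matter what:
  blocked: T1 wants (8, 6), pool (6, 5) — not enough R0 and R3
  blocked: T8 wants (8, 0), pool (6, 5) — not enough R0
  blocked: T4 wants (8, 1), pool (6, 5) — not enough R0


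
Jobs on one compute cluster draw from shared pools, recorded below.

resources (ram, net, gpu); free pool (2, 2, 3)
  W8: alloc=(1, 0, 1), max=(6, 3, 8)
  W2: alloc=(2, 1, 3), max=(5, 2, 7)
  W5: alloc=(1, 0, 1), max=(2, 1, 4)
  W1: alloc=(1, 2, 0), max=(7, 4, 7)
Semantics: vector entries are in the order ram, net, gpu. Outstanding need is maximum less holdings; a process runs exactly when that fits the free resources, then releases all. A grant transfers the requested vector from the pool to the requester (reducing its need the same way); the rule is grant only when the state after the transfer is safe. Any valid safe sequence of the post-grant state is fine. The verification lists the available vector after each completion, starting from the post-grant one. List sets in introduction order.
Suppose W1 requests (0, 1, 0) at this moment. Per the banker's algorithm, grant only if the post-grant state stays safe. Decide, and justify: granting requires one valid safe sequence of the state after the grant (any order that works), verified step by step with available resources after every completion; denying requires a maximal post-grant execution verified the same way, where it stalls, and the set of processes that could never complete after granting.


DENY: after the grant no complete ordering would exist.
Key observation: after W5, W2 the pool peaks at (5, 2, 7), and each blocked process is short somewhere: W8 on net; W1 on ram.
After a pretend grant, a maximal execution: W5, W2 — then nothing else fits. Check, step by step:
  pool = (2, 1, 3)
  W5: need (1, 1, 3) fits (2, 1, 3); releases (1, 0, 1), pool now (3, 1, 4)
  W2: need (3, 1, 4) fits (3, 1, 4); releases (2, 1, 3), pool now (5, 2, 7)
  W8 still needs (5, 3, 7) but only (5, 2, 7) is free — short on net
  W1 still needs (6, 1, 7) but only (5, 2, 7) is free — short on ram
Processes that could never finish after the grant: W8 and W1.


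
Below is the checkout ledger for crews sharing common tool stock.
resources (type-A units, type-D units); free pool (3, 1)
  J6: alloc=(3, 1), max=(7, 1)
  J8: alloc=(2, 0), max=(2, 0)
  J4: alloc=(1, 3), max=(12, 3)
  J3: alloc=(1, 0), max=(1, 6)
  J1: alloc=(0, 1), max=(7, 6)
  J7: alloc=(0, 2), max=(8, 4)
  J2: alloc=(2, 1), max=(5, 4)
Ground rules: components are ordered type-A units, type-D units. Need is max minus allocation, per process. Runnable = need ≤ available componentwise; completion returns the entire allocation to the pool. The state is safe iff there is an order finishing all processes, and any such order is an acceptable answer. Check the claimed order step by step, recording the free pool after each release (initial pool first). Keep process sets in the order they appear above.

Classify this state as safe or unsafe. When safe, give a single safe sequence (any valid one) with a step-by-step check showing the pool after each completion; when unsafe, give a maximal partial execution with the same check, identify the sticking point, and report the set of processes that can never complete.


The state is SAFE; one workable sequence: J8, J6, J7, J2, J1, J3, J4.
Key observation: J7 is the earliest step where a requested resource binds exactly: need (8, 2), pool (8, 2) at its turn.
Step-by-step check:
  pool = (3, 1)
  run J8 (needs (0, 0), free (3, 1)); after release of (2, 0) the pool is (5, 1)
  run J6 (needs (4, 0), free (5, 1)); after release of (3, 1) the pool is (8, 2)
  run J7 (needs (8, 2), free (8, 2)); after release of (0, 2) the pool is (8, 4)
  run J2 (needs (3, 3), free (8, 4)); after release of (2, 1) the pool is (10, 5)
  run J1 (needs (7, 5), free (10, 5)); after release of (0, 1) the pool is (10, 6)
  run J3 (needs (0, 6), free (10, 6)); after release of (1, 0) the pool is (11, 6)
  run J4 (needs (11, 0), free (11, 6)); after release of (1, 3) the pool is (12, 9)


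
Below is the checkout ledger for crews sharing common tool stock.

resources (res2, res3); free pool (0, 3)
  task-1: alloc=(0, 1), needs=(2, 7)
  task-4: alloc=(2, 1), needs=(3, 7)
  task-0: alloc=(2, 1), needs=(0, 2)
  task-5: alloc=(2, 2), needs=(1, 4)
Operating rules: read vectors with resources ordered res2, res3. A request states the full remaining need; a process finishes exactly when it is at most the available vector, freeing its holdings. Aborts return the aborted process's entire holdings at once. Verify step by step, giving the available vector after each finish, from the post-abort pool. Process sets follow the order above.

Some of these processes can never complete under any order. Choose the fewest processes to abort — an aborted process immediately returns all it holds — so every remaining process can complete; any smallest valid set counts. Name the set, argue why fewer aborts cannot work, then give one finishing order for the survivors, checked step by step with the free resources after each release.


The answer: abort task-1.
Key observation: the deadlocked task-4 becomes finishable only because task-1 released (0, 1); it completes at step 3 below.
Minimality: the empty abort set fails — the state is deadlocked as it stands.
The survivors complete as task-0, task-5, task-4. Check, step by step (starting from the post-abort pool):
  pool = (0, 4)
  task-0: need (0, 2) fits (0, 4); releases (2, 1), pool now (2, 5)
  task-5: need (1, 4) fits (2, 5); releases (2, 2), pool now (4, 7)
  task-4: need (3, 7) fits (4, 7); releases (2, 1), pool now (6, 8)


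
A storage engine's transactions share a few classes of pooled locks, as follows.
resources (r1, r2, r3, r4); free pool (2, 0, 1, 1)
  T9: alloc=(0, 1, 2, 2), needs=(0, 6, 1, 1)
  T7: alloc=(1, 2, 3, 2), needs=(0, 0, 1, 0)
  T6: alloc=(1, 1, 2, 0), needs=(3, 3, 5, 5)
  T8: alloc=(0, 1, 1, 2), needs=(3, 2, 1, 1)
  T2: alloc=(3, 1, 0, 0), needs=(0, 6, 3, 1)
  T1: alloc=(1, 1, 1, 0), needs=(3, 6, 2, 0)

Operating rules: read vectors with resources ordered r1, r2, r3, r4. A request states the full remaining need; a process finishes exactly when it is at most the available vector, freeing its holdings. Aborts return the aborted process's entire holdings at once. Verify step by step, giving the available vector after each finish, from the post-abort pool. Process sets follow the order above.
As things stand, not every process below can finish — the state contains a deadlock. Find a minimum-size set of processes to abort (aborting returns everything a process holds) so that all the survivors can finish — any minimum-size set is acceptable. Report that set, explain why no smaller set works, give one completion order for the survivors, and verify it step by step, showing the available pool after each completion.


The answer: abort T2 and T1.
Key observation: aborting T2 and T1 returns (4, 2, 1, 0), and T9 — hopeless before — runs at step 4 with the returned capacity in the pool.
Minimality, checking each single-abort alternative: T9 alone leaves T2 blocked (short on r2); T7 alone leaves T9 blocked (short on r2); T6 alone leaves T9 blocked (short on r2); T8 alone leaves T9 blocked (short on r2); T2 alone leaves T9 blocked (short on r2); T1 alone leaves T9 blocked (short on r2).
One survivor order: T7, T8, T6, T9. Walking it through (post-abort pool first):
  pool = (6, 2, 2, 1)
  run T7 (needs (0, 0, 1, 0), free (6, 2, 2, 1)); after release of (1, 2, 3, 2) the pool is (7, 4, 5, 3)
  run T8 (needs (3, 2, 1, 1), free (7, 4, 5, 3)); after release of (0, 1, 1, 2) the pool is (7, 5, 6, 5)
  run T6 (needs (3, 3, 5, 5), free (7, 5, 6, 5)); after release of (1, 1, 2, 0) the pool is (8, 6, 8, 5)
  run T9 (needs (0, 6, 1, 1), free (8, 6, 8, 5)); after release of (0, 1, 2, 2) the pool is (8, 7, 10, 7)
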